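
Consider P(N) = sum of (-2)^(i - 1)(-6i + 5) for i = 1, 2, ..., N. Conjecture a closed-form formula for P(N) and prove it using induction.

We claim P(N) = (-2)^N(2N - 1) + 1 for all N ≥ 1.
Base step (N = 1): P(1) = -1, and the closed form gives -1. They agree.
For the inductive step, assume it holds for an arbitrary i ≥ 1, so P(i) = (-2)^i(2i - 1) + 1.
Then P(i+1) = P(i) + ((-2)^i(-6i - 1)) = ((-2)^i(2i - 1) + 1) + ((-2)^i(-6i - 1)).
Simplifying, P(i+1) = (-2)^(i + 1) - (-2)^(i + 2)i + 1 = (-2)^(i+1)(2(i+1) - 1) + 1,
which is the closed form with N = i+1.
Hence, by induction on N, the claim holds for every N ≥ 1.

P(N) = (-2)^N(2N - 1) + 1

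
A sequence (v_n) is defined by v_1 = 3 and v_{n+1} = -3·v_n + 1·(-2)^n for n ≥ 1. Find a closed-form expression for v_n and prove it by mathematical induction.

v_n = (-2)^n + 5(-3)^(n - 1)

Computing the first terms: v_1 = 3, v_2 = -11, v_3 = 37. This suggests v_n = (-2)^n + 5(-3)^(n - 1).
Base case (n = 1): the formula gives 3 = 3 = v_1.
For the inductive step, assume it holds for an arbitrary k ≥ 1, so v_k = (-2)^k + 5(-3)^(k - 1).
Then v_{k+1} = -3·v_k + 1·(-2)^k = -3·((-2)^k + 5(-3)^(k - 1)) + 1·(-2)^k = (-2)^(k + 1) + 5(-3)^k = (-2)^(k+1) + 5(-3)^((k+1) - 1),
which is the claimed formula at n = k+1.
Hence, by induction on n, the claim holds for every n ≥ 1.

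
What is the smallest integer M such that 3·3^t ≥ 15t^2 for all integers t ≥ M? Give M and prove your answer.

At t = 3: 81 < 135, so the inequality fails and M ≥ 4. We prove 3·3^t ≥ 15t^2 for all t ≥ 4.
Base case (t = 4): 3·3^t = 243 and 15t^2 = 240, so 243 ≥ 240.
For the inductive step, assume it holds for an arbitrary j ≥ 4, so 3·3^j ≥ 15j^2.
Then 3·3^(j + 1) = 3·(3·3^j) ≥ 3·(15j^2).
Also, for j ≥ 4 we have 3·(15j^2) ≥ 15(j+1)^2, since 3 ≥ (1 + 1/j)^2 for all j ≥ 4.
Combining, 3·3^(j + 1) ≥ 15(j+1)^2.
By the principle of mathematical induction, the result holds for all t ≥ 4.
Hence the smallest such M is 4.

M = 4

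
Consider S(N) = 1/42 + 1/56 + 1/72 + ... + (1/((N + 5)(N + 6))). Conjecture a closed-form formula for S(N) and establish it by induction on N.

We claim S(N) = N/(6(N + 6)) for all N ≥ 1.
Base step (N = 1): S(1) = 1/42, and the closed form gives 1/42. They agree.
Suppose the result is true for N = k, so S(k) = k/(6(k + 6)).
Then S(k+1) = S(k) + (1/((k + 6)(k + 7))) = (k/(6(k + 6))) + (1/((k + 6)(k + 7))).
Simplifying, S(k+1) = (k + 1)/(6(k + 7)) = (k+1)/(6((k+1) + 6)),
which is the closed form with N = k+1.
Hence, by induction on N, the claim holds for every N ≥ 1.

S(N) = N/(6(N + 6))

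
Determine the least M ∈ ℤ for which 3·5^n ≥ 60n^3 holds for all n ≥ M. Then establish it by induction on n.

At n = 4: 1875 < 3840, so the inequality fails and M ≥ 5. We prove 3·5^n ≥ 60n^3 for all n ≥ 5.
When n = 5: 3·5^n = 9375 and 60n^3 = 7500, so 9375 ≥ 7500.
For the inductive step, assume it holds for an arbitrary m ≥ 5, so 3·5^m ≥ 60m^3.
Then 3·5^(m + 1) = 5·(3·5^m) ≥ 5·(60m^3).
Also, for m ≥ 5 we have 5·(60m^3) ≥ 60(m+1)^3, since 5 ≥ (1 + 1/m)^3 for all m ≥ 5.
Combining, 3·5^(m + 1) ≥ 60(m+1)^3.
By the principle of mathematical induction, the result holds for all n ≥ 5.
Hence the smallest such M is 5.

M = 5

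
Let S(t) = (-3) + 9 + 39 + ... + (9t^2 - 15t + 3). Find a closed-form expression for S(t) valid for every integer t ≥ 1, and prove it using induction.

S(t) = 3t(t^2 - t - 1)

We claim S(t) = 3t(t^2 - t - 1) for all t ≥ 1.
Base step (t = 1): S(1) = -3, and the closed form gives -3. They agree.
Inductive step: suppose the statement holds for some p ≥ 1, so S(p) = 3p(p^2 - p - 1).
Then S(p+1) = S(p) + (9p^2 + 3p - 3) = (3p(p^2 - p - 1)) + (9p^2 + 3p - 3).
Simplifying, S(p+1) = 3(p + 1)(p^2 + p - 1) = 3(p+1)((p+1)^2 - (p+1) - 1),
which is the closed form with t = p+1.
By the principle of mathematical induction, the result holds for all t ≥ 1.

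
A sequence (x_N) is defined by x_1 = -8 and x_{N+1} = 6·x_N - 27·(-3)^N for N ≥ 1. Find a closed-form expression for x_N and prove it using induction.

x_N = -(-3)^(N + 1) + 6^(N - 1)

Computing the first terms: x_1 = -8, x_2 = 33, x_3 = -45. This suggests x_N = -(-3)^(N + 1) + 6^(N - 1).
For the base case N = 1: the formula gives -8 = -8 = x_1.
Inductive step: suppose the statement holds for some i ≥ 1, so x_i = -(-3)^(i + 1) + 6^(i - 1).
Then x_{i+1} = 6·x_i - 27·(-3)^i = 6·(-(-3)^(i + 1) + 6^(i - 1)) - 27·(-3)^i = -(-3)^(i + 2) + 6^i = -(-3)^((i+1) + 1) + 6^((i+1) - 1),
which is the claimed formula at N = i+1.
This completes the induction.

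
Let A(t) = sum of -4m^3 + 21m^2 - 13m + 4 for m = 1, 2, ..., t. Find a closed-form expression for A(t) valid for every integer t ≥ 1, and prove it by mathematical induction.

We claim A(t) = -t(t^3 - 5t^2 - 3t - 1) for all t ≥ 1.
For the base case t = 1: A(1) = 8, and the closed form gives 8. They agree.
Inductive step: assume the claim holds for t = m, so A(m) = m(-m^3 + 5m^2 + 3m + 1).
Then A(m+1) = A(m) + (-4m^3 + 9m^2 + 17m + 8) = (m(-m^3 + 5m^2 + 3m + 1)) + (-4m^3 + 9m^2 + 17m + 8).
Simplifying, A(m+1) = -(m + 1)(m^3 - 2m^2 - 10m - 8) = -(m+1)((m+1)^3 - 5(m+1)^2 - 3(m+1) - 1),
which is the closed form with t = m+1.
This completes the induction.

A(t) = -t(t^3 - 5t^2 - 3t - 1)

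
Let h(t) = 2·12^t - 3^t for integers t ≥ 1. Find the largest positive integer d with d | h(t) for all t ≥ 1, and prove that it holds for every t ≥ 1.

d = 3

Computing the first values: h(1) = 21 and h(2) = 279; gcd(21, 279) = 3, so d ≤ 3.
We prove 3 | 2·12^t - 3^t for all t ≥ 1 by induction on t.
Base case (t = 1): h(1) = 21 = 3·(7), so 3 | h(1).
For the inductive step, assume it holds for an arbitrary k ≥ 1, i.e. 3 | h(k). Then
h(k+1) − 12·h(k) = (2·12^(k+1) - 3^(k+1)) − 12·(2·12^k - 3^k) = (-1)·3^k·(3 − 12) = (9)·3^k. Since 3 | h(k) by the inductive hypothesis, 3 | 12·h(k); and 3 | 9 since 9 = 3·3. Therefore 3 | h(k+1).
Hence, by induction on t, the claim holds for every t ≥ 1.
Therefore the largest such d is 3.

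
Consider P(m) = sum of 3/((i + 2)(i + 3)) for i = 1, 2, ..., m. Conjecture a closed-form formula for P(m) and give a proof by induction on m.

P(m) = m/(m + 3)

We claim P(m) = m/(m + 3) for all m ≥ 1.
Base case (m = 1): P(1) = 1/4, and the closed form gives 1/4. They agree.
Inductive step: assume the claim holds for m = i, so P(i) = i/(i + 3).
Then P(i+1) = P(i) + (3/((i + 3)(i + 4))) = (i/(i + 3)) + (3/((i + 3)(i + 4))).
Simplifying, P(i+1) = (i + 1)/(i + 4) = (i+1)/((i+1) + 3),
which is the closed form with m = i+1.
This completes the induction.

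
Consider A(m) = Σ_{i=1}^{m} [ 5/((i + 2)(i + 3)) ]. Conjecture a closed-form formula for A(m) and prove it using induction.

A(m) = 5m/(3(m + 3))

We claim A(m) = 5m/(3(m + 3)) for all m ≥ 1.
Base step (m = 1): A(1) = 5/12, and the closed form gives 5/12. They agree.
For the inductive step, assume it holds for an arbitrary i ≥ 1, so A(i) = 5i/(3(i + 3)).
Then A(i+1) = A(i) + (5/((i + 3)(i + 4))) = (5i/(3(i + 3))) + (5/((i + 3)(i + 4))).
Simplifying, A(i+1) = 5(i + 1)/(3(i + 4)) = 5(i+1)/(3((i+1) + 3)),
which is the closed form with m = i+1.
Hence, by induction on m, the claim holds for every m ≥ 1.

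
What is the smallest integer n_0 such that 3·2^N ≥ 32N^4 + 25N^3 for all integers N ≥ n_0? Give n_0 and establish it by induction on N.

At N = 21: 6291456 < 6454917, so the inequality fails and n_0 ≥ 22. We prove 3·2^N ≥ 32N^4 + 25N^3 for all N ≥ 22.
For the base case N = 22: 3·2^N = 12582912 and 32N^4 + 25N^3 = 7762392, so 12582912 ≥ 7762392.
Inductive step: assume the claim holds for N = i, so 3·2^i ≥ 32i^4 + 25i^3.
Then 3·2^(i + 1) = 2·(3·2^i) ≥ 2·(32i^4 + 25i^3).
Also, for i ≥ 22 we have 2·(32i^4 + 25i^3) ≥ 32(i+1)^4 + 25(i+1)^3, since 2·(32i^4 + 25i^3) − (32(i+1)^4 + 25(i+1)^3) = 32i^4 - 103i^3 - 267i^2 - 203i - 57, which is nonnegative for all i ≥ 22.
Combining, 3·2^(i + 1) ≥ 32(i+1)^4 + 25(i+1)^3.
Hence, by induction on N, the claim holds for every N ≥ 22.
Hence the smallest such n_0 is 22.

n_0 = 22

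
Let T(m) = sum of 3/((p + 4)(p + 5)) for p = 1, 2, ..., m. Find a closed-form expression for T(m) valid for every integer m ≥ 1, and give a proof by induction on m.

T(m) = 3m/(5(m + 5))

We claim T(m) = 3m/(5(m + 5)) for all m ≥ 1.
Base case (m = 1): T(1) = 1/10, and the closed form gives 1/10. They agree.
Inductive step: suppose the statement holds for some p ≥ 1, so T(p) = 3p/(5(p + 5)).
Then T(p+1) = T(p) + (3/((p + 5)(p + 6))) = (3p/(5(p + 5))) + (3/((p + 5)(p + 6))).
Simplifying, T(p+1) = 3(p + 1)/(5(p + 6)) = 3(p+1)/(5((p+1) + 5)),
which is the closed form with m = p+1.
By induction, the statement is established for all m ≥ 1.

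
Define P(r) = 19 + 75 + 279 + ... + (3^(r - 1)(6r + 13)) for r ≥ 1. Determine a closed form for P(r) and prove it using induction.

P(r) = 3^r(3r + 5) - 5

We claim P(r) = 3^r(3r + 5) - 5 for all r ≥ 1.
Base step (r = 1): P(1) = 19, and the closed form gives 19. They agree.
Suppose the result is true for r = i, so P(i) = 3^i(3i + 5) - 5.
Then P(i+1) = P(i) + (3^i(6i + 19)) = (3^i(3i + 5) - 5) + (3^i(6i + 19)).
Simplifying, P(i+1) = 9·3^i·i + 24·3^i - 5 = 3^(i+1)(3(i+1) + 5) - 5,
which is the closed form with r = i+1.
Hence, by induction on r, the claim holds for every r ≥ 1.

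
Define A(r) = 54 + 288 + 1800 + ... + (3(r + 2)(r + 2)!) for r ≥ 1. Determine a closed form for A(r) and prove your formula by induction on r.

We claim A(r) = 3(r + 3)! - 18 for all r ≥ 1.
Base case (r = 1): A(1) = 54, and the closed form gives 54. They agree.
Suppose the result is true for r = k, so A(k) = 3(k + 3)! - 18.
Then A(k+1) = A(k) + (3(k + 3)(k + 3)!) = (3(k + 3)! - 18) + (3(k + 3)(k + 3)!).
Simplifying, A(k+1) = 3((k+1) + 3)! - 18,
which is the closed form with r = k+1.
Hence, by induction on r, the claim holds for every r ≥ 1.

A(r) = 3(r + 3)! - 18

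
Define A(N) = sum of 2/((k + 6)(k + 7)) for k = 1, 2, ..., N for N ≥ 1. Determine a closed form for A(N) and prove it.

A(N) = 2N/(7(N + 7))

We claim A(N) = 2N/(7(N + 7)) for all N ≥ 1.
Base case (N = 1): A(1) = 1/28, and the closed form gives 1/28. They agree.
Suppose the result is true for N = k, so A(k) = 2k/(7(k + 7)).
Then A(k+1) = A(k) + (2/((k + 7)(k + 8))) = (2k/(7(k + 7))) + (2/((k + 7)(k + 8))).
Simplifying, A(k+1) = 2(k + 1)/(7(k + 8)) = 2(k+1)/(7((k+1) + 7)),
which is the closed form with N = k+1.
Hence, by induction on N, the claim holds for every N ≥ 1.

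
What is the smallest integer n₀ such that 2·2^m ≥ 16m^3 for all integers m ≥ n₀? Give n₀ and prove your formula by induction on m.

n₀ = 15

At m = 14: 32768 < 43904, so the inequality fails and n₀ ≥ 15. We prove 2·2^m ≥ 16m^3 for all m ≥ 15.
Base case (m = 15): 2·2^m = 65536 and 16m^3 = 54000, so 65536 ≥ 54000.
For the inductive step, assume it holds for an arbitrary r ≥ 15, so 2·2^r ≥ 16r^3.
Then 2·2^(r + 1) = 2·(2·2^r) ≥ 2·(16r^3).
Also, for r ≥ 15 we have 2·(16r^3) ≥ 16(r+1)^3, since 2 ≥ (1 + 1/r)^3 for all r ≥ 15.
Combining, 2·2^(r + 1) ≥ 16(r+1)^3.
Hence, by induction on m, the claim holds for every m ≥ 15.
Hence the smallest such n₀ is 15.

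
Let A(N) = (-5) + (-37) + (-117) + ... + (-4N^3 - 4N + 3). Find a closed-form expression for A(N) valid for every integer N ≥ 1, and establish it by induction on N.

A(N) = -N(N^3 + 2N^2 + 3N - 1)

We claim A(N) = -N(N^3 + 2N^2 + 3N - 1) for all N ≥ 1.
Base case (N = 1): A(1) = -5, and the closed form gives -5. They agree.
Inductive step: assume the claim holds for N = i, so A(i) = i(-i^3 - 2i^2 - 3i + 1).
Then A(i+1) = A(i) + (-4i - 4(i + 1)^3 - 1) = (i(-i^3 - 2i^2 - 3i + 1)) + (-4i - 4(i + 1)^3 - 1).
Simplifying, A(i+1) = -(i + 1)(i^3 + 5i^2 + 10i + 5) = -(i+1)((i+1)^3 + 2(i+1)^2 + 3(i+1) - 1),
which is the closed form with N = i+1.
Hence, by induction on N, the claim holds for every N ≥ 1.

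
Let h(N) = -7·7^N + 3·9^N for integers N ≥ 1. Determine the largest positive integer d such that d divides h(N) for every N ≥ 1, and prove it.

d = 2

Computing the first values: h(1) = -22 and h(2) = -100; gcd(-22, -100) = 2, so d ≤ 2.
We prove 2 | -7·7^N + 3·9^N for all N ≥ 1 by induction on N.
Base step (N = 1): h(1) = -22 = 2·(-11), so 2 | h(1).
Inductive step: assume the claim holds for N = k, i.e. 2 | h(k). Then
h(k+1) − 9·h(k) = (-7·7^(k+1) + 3·9^(k+1)) − 9·(-7·7^k + 3·9^k) = (-7)·7^k·(7 − 9) = (14)·7^k. Since 2 | h(k) by the inductive hypothesis, 2 | 9·h(k); and 2 | 14 since 14 = 2·7. Therefore 2 | h(k+1).
By the principle of mathematical induction, the result holds for all N ≥ 1.
Therefore the largest such d is 2.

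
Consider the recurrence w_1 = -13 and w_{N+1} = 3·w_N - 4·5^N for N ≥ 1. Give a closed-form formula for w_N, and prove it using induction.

w_N = -3^N - 2·5^N

Computing the first terms: w_1 = -13, w_2 = -59, w_3 = -277. This suggests w_N = -3^N - 2·5^N.
Base case (N = 1): the formula gives -13 = -13 = w_1.
Inductive step: assume the claim holds for N = m, so w_m = -3^m - 2·5^m.
Then w_{m+1} = 3·w_m - 4·5^m = 3·(-3^m - 2·5^m) - 4·5^m = -3^(m + 1) - 2·5^(m + 1),
which is the claimed formula at N = m+1.
Hence, by induction on N, the claim holds for every N ≥ 1.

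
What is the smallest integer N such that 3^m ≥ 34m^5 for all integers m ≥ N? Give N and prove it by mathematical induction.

At m = 15: 14348907 < 25818750, so the inequality fails and N ≥ 16. We prove 3^m ≥ 34m^5 for all m ≥ 16.
When m = 16: 3^m = 43046721 and 34m^5 = 35651584, so 43046721 ≥ 35651584.
Suppose the result is true for m = p, so 3^p ≥ 34p^5.
Then 3^(p + 1) = 3·(3^p) ≥ 3·(34p^5).
Also, for p ≥ 16 we have 3·(34p^5) ≥ 34(p+1)^5, since 3 ≥ (1 + 1/p)^5 for all p ≥ 16.
Combining, 3^(p + 1) ≥ 34(p+1)^5.
This completes the induction.
Hence the smallest such N is 16.

N = 16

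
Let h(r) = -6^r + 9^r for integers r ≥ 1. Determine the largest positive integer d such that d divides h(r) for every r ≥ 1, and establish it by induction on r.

d = 3

Computing the first values: h(1) = 3 and h(2) = 45; gcd(3, 45) = 3, so d ≤ 3.
We prove 3 | -6^r + 9^r for all r ≥ 1 by induction on r.
Base case (r = 1): h(1) = 3 = 3·(1), so 3 | h(1).
Inductive step: suppose the statement holds for some j ≥ 1, i.e. 3 | h(j). Then
9^{j+1} − 6^{j+1} = 9·9^j − 6·6^j = 9·(9^j − 6^j) + (3)·6^j. The first term is divisible by 3 by the inductive hypothesis, and the second term (3)·6^j is divisible by 3 since 3 | 3. Hence 3 | h(j+1).
By induction, the statement is established for all r ≥ 1.
Therefore the largest such d is 3.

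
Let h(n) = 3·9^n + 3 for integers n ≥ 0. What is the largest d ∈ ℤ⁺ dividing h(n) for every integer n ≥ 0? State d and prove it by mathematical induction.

Computing the first values: h(0) = 6 and h(1) = 30; gcd(6, 30) = 6, so d ≤ 6.
We prove 6 | 3·9^n + 3 for all n ≥ 0 by induction on n.
Base case (n = 0): h(0) = 6 = 6·(1), so 6 | h(0).
For the inductive step, assume it holds for an arbitrary m ≥ 0, i.e. 6 | h(m). Then
h(m+1) = 3·9^(m+1) + 3 = 9·(3·9^m + 3) - 24 = 9·h(m) - 24. The first term is divisible by 6 by the inductive hypothesis, and -24 is divisible by 6. Hence 6 | h(m+1).
By the principle of mathematical induction, the result holds for all n ≥ 0.
Therefore the largest such d is 6.

d = 6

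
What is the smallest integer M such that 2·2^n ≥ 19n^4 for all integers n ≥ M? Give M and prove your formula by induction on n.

M = 21

At n = 20: 2097152 < 3040000, so the inequality fails and M ≥ 21. We prove 2·2^n ≥ 19n^4 for all n ≥ 21.
Base step (n = 21): 2·2^n = 4194304 and 19n^4 = 3695139, so 4194304 ≥ 3695139.
Suppose the result is true for n = p, so 2·2^p ≥ 19p^4.
Then 2·2^(p + 1) = 2·(2·2^p) ≥ 2·(19p^4).
Also, for p ≥ 21 we have 2·(19p^4) ≥ 19(p+1)^4, since 2 ≥ (1 + 1/p)^4 for all p ≥ 21.
Combining, 2·2^(p + 1) ≥ 19(p+1)^4.
This completes the induction.
Hence the smallest such M is 21.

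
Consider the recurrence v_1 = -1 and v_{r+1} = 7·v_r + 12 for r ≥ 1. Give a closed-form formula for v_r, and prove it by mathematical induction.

Computing the first terms: v_1 = -1, v_2 = 5, v_3 = 47. This suggests v_r = 7^(r - 1) - 2.
Base step (r = 1): the formula gives -1 = -1 = v_1.
Inductive step: suppose the statement holds for some j ≥ 1, so v_j = 7^(j - 1) - 2.
Then v_{j+1} = 7·v_j + 12 = 7·(7^(j - 1) - 2) + 12 = 7^j - 2 = 7^((j+1) - 1) - 2,
which is the claimed formula at r = j+1.
Hence, by induction on r, the claim holds for every r ≥ 1.

v_r = 7^(r - 1) - 2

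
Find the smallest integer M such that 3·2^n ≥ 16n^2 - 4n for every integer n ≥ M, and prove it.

At n = 8: 768 < 992, so the inequality fails and M ≥ 9. We prove 3·2^n ≥ 16n^2 - 4n for all n ≥ 9.
Base step (n = 9): 3·2^n = 1536 and 16n^2 - 4n = 1260, so 1536 ≥ 1260.
Suppose the result is true for n = r, so 3·2^r ≥ 16r^2 - 4r.
Then 3·2^(r + 1) = 2·(3·2^r) ≥ 2·(16r^2 - 4r).
Also, for r ≥ 9 we have 2·(16r^2 - 4r) ≥ 16(r+1)^2 - 4(r+1), since 2·(16r^2 - 4r) − (16(r+1)^2 - 4(r+1)) = 16r^2 - 36r - 12, which is nonnegative for all r ≥ 9.
Combining, 3·2^(r + 1) ≥ 16(r+1)^2 - 4(r+1).
This completes the induction.
Hence the smallest such M is 9.

M = 9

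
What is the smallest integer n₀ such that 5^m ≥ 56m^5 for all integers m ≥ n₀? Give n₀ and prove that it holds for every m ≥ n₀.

At m = 9: 1953125 < 3306744, so the inequality fails and n₀ ≥ 10. We prove 5^m ≥ 56m^5 for all m ≥ 10.
When m = 10: 5^m = 9765625 and 56m^5 = 5600000, so 9765625 ≥ 5600000.
Inductive step: suppose the statement holds for some r ≥ 10, so 5^r ≥ 56r^5.
Then 5^(r + 1) = 5·(5^r) ≥ 5·(56r^5).
Also, for r ≥ 10 we have 5·(56r^5) ≥ 56(r+1)^5, since 5 ≥ (1 + 1/r)^5 for all r ≥ 10.
Combining, 5^(r + 1) ≥ 56(r+1)^5.
This completes the induction.
Hence the smallest such n₀ is 10.

n₀ = 10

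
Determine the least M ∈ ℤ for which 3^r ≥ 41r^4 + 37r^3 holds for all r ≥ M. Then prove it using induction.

M = 13

At r = 12: 531441 < 914112, so the inequality fails and M ≥ 13. We prove 3^r ≥ 41r^4 + 37r^3 for all r ≥ 13.
When r = 13: 3^r = 1594323 and 41r^4 + 37r^3 = 1252290, so 1594323 ≥ 1252290.
Suppose the result is true for r = k, so 3^k ≥ 41k^4 + 37k^3.
Then 3^(k + 1) = 3·(3^k) ≥ 3·(41k^4 + 37k^3).
Also, for k ≥ 13 we have 3·(41k^4 + 37k^3) ≥ 41(k+1)^4 + 37(k+1)^3, since 3·(41k^4 + 37k^3) − (41(k+1)^4 + 37(k+1)^3) = 82k^4 - 90k^3 - 357k^2 - 275k - 78, which is nonnegative for all k ≥ 13.
Combining, 3^(k + 1) ≥ 41(k+1)^4 + 37(k+1)^3.
By the principle of mathematical induction, the result holds for all r ≥ 13.
Hence the smallest such M is 13.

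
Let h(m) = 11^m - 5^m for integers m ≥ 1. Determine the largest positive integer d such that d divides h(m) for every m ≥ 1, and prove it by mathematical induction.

d = 6

Computing the first values: h(1) = 6 and h(2) = 96; gcd(6, 96) = 6, so d ≤ 6.
We prove 6 | 11^m - 5^m for all m ≥ 1 by induction on m.
For the base case m = 1: h(1) = 6 = 6·(1), so 6 | h(1).
Inductive step: assume the claim holds for m = k, i.e. 6 | h(k). Then
11^{k+1} − 5^{k+1} = 11·11^k − 5·5^k = 11·(11^k − 5^k) + (6)·5^k. The first term is divisible by 6 by the inductive hypothesis, and the second term (6)·5^k is divisible by 6 since 6 | 6. Hence 6 | h(k+1).
By the principle of mathematical induction, the result holds for all m ≥ 1.
Therefore the largest such d is 6.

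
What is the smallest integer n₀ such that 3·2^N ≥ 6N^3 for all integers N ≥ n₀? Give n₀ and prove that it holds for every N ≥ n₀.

n₀ = 12

At N = 11: 6144 < 7986, so the inequality fails and n₀ ≥ 12. We prove 3·2^N ≥ 6N^3 for all N ≥ 12.
For the base case N = 12: 3·2^N = 12288 and 6N^3 = 10368, so 12288 ≥ 10368.
Inductive step: suppose the statement holds for some p ≥ 12, so 3·2^p ≥ 6p^3.
Then 3·2^(p + 1) = 2·(3·2^p) ≥ 2·(6p^3).
Also, for p ≥ 12 we have 2·(6p^3) ≥ 6(p+1)^3, since 2 ≥ (1 + 1/p)^3 for all p ≥ 12.
Combining, 3·2^(p + 1) ≥ 6(p+1)^3.
Hence, by induction on N, the claim holds for every N ≥ 12.
Hence the smallest such n₀ is 12.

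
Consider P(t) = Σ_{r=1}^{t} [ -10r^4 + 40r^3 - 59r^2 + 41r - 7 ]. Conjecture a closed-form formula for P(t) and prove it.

P(t) = -t(2t^4 - 5t^3 + 3t^2 - t - 4)

We claim P(t) = -t(2t^4 - 5t^3 + 3t^2 - t - 4) for all t ≥ 1.
When t = 1: P(1) = 5, and the closed form gives 5. They agree.
Inductive step: assume the claim holds for t = r, so P(r) = r(-2r^4 + 5r^3 - 3r^2 + r + 4).
Then P(r+1) = P(r) + (-10r^4 + r^2 + 3r + 5) = (r(-2r^4 + 5r^3 - 3r^2 + r + 4)) + (-10r^4 + r^2 + 3r + 5).
Simplifying, P(r+1) = -(r + 1)(2r^4 + 3r^3 - 2r - 5) = -(r+1)(2(r+1)^4 - 5(r+1)^3 + 3(r+1)^2 - (r+1) - 4),
which is the closed form with t = r+1.
By induction, the statement is established for all t ≥ 1.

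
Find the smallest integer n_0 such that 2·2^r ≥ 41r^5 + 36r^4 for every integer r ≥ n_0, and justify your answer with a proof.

At r = 28: 536870912 < 727752704, so the inequality fails and n_0 ≥ 29. We prove 2·2^r ≥ 41r^5 + 36r^4 for all r ≥ 29.
Base step (r = 29): 2·2^r = 1073741824 and 41r^5 + 36r^4 = 866419225, so 1073741824 ≥ 866419225.
Suppose the result is true for r = i, so 2·2^i ≥ 41i^5 + 36i^4.
Then 2·2^(i + 1) = 2·(2·2^i) ≥ 2·(41i^5 + 36i^4).
Also, for i ≥ 29 we have 2·(41i^5 + 36i^4) ≥ 41(i+1)^5 + 36(i+1)^4, since 2·(41i^5 + 36i^4) − (41(i+1)^5 + 36(i+1)^4) = 41i^5 - 169i^4 - 554i^3 - 626i^2 - 349i - 77, which is nonnegative for all i ≥ 29.
Combining, 2·2^(i + 1) ≥ 41(i+1)^5 + 36(i+1)^4.
Hence, by induction on r, the claim holds for every r ≥ 29.
Hence the smallest such n_0 is 29.

n_0 = 29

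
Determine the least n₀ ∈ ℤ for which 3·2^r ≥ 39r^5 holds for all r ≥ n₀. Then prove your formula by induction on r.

n₀ = 28

At r = 27: 402653184 < 559607373, so the inequality fails and n₀ ≥ 28. We prove 3·2^r ≥ 39r^5 for all r ≥ 28.
When r = 28: 3·2^r = 805306368 and 39r^5 = 671204352, so 805306368 ≥ 671204352.
For the inductive step, assume it holds for an arbitrary k ≥ 28, so 3·2^k ≥ 39k^5.
Then 3·2^(k + 1) = 2·(3·2^k) ≥ 2·(39k^5).
Also, for k ≥ 28 we have 2·(39k^5) ≥ 39(k+1)^5, since 2 ≥ (1 + 1/k)^5 for all k ≥ 28.
Combining, 3·2^(k + 1) ≥ 39(k+1)^5.
By induction, the statement is established for all r ≥ 28.
Hence the smallest such n₀ is 28.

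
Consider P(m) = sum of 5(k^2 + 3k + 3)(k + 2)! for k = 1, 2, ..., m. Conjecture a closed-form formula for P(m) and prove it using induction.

P(m) = (5m + 5)(m + 3)! - 30

We claim P(m) = (5m + 5)(m + 3)! - 30 for all m ≥ 1.
Base step (m = 1): P(1) = 210, and the closed form gives 210. They agree.
Inductive step: suppose the statement holds for some k ≥ 1, so P(k) = (5k + 5)(k + 3)! - 30.
Then P(k+1) = P(k) + (5(k^2 + 5k + 7)(k + 3)!) = ((5k + 5)(k + 3)! - 30) + (5(k^2 + 5k + 7)(k + 3)!).
Simplifying, P(k+1) = (5(k+1) + 5)((k+1) + 3)! - 30,
which is the closed form with m = k+1.
This completes the induction.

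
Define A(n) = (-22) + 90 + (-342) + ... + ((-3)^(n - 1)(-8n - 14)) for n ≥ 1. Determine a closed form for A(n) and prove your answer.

A(n) = 2(-3)^n(n + 2) - 4

We claim A(n) = 2(-3)^n(n + 2) - 4 for all n ≥ 1.
Base case (n = 1): A(1) = -22, and the closed form gives -22. They agree.
Suppose the result is true for n = r, so A(r) = 2(-3)^r(r + 2) - 4.
Then A(r+1) = A(r) + ((-3)^r(-8r - 22)) = (2(-3)^r(r + 2) - 4) + ((-3)^r(-8r - 22)).
Simplifying, A(r+1) = -6(-3)^r·r - 18(-3)^r - 4 = 2(-3)^(r+1)((r+1) + 2) - 4,
which is the closed form with n = r+1.
This completes the induction.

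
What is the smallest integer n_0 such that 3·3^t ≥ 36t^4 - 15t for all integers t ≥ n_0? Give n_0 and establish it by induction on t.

n_0 = 11

At t = 10: 177147 < 359850, so the inequality fails and n_0 ≥ 11. We prove 3·3^t ≥ 36t^4 - 15t for all t ≥ 11.
Base case (t = 11): 3·3^t = 531441 and 36t^4 - 15t = 526911, so 531441 ≥ 526911.
Inductive step: suppose the statement holds for some j ≥ 11, so 3·3^j ≥ 36j^4 - 15j.
Then 3·3^(j + 1) = 3·(3·3^j) ≥ 3·(36j^4 - 15j).
Also, for j ≥ 11 we have 3·(36j^4 - 15j) ≥ 36(j+1)^4 - 15(j+1), since 3·(36j^4 - 15j) − (36(j+1)^4 - 15(j+1)) = 72j^4 - 144j^3 - 216j^2 - 174j - 21, which is nonnegative for all j ≥ 11.
Combining, 3·3^(j + 1) ≥ 36(j+1)^4 - 15(j+1).
By the principle of mathematical induction, the result holds for all t ≥ 11.
Hence the smallest such n_0 is 11.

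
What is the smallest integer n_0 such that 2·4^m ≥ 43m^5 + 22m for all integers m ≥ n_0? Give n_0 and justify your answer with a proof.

At m = 10: 2097152 < 4300220, so the inequality fails and n_0 ≥ 11. We prove 2·4^m ≥ 43m^5 + 22m for all m ≥ 11.
Base case (m = 11): 2·4^m = 8388608 and 43m^5 + 22m = 6925435, so 8388608 ≥ 6925435.
Inductive step: assume the claim holds for m = r, so 2·4^r ≥ 43r^5 + 22r.
Then 2·4^(r + 1) = 4·(2·4^r) ≥ 4·(43r^5 + 22r).
Also, for r ≥ 11 we have 4·(43r^5 + 22r) ≥ 43(r+1)^5 + 22(r+1), since 4·(43r^5 + 22r) − (43(r+1)^5 + 22(r+1)) = 129r^5 - 215r^4 - 430r^3 - 430r^2 - 149r - 65, which is nonnegative for all r ≥ 11.
Combining, 2·4^(r + 1) ≥ 43(r+1)^5 + 22(r+1).
This completes the induction.
Hence the smallest such n_0 is 11.

n_0 = 11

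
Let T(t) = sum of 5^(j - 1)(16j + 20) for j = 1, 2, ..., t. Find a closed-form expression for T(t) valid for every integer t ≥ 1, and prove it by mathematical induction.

T(t) = 4·5^t(t + 1) - 4

We claim T(t) = 4·5^t(t + 1) - 4 for all t ≥ 1.
Base case (t = 1): T(1) = 36, and the closed form gives 36. They agree.
Inductive step: suppose the statement holds for some j ≥ 1, so T(j) = 4·5^j(j + 1) - 4.
Then T(j+1) = T(j) + (5^j(16j + 36)) = (4·5^j(j + 1) - 4) + (5^j(16j + 36)).
Simplifying, T(j+1) = 20·5^j·j + 40·5^j - 4 = 4·5^(j+1)((j+1) + 1) - 4,
which is the closed form with t = j+1.
This completes the induction.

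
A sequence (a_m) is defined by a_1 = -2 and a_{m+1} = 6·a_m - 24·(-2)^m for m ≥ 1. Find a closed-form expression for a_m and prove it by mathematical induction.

Computing the first terms: a_1 = -2, a_2 = 36, a_3 = 120. This suggests a_m = 3(-2)^m + 4·6^(m - 1).
Base step (m = 1): the formula gives -2 = -2 = a_1.
Suppose the result is true for m = k, so a_k = 3(-2)^k + 4·6^(k - 1).
Then a_{k+1} = 6·a_k - 24·(-2)^k = 6·(3(-2)^k + 4·6^(k - 1)) - 24·(-2)^k = 3(-2)^(k + 1) + 4·6^k = 3(-2)^(k+1) + 4·6^((k+1) - 1),
which is the claimed formula at m = k+1.
This completes the induction.

a_m = 3(-2)^m + 4·6^(m - 1)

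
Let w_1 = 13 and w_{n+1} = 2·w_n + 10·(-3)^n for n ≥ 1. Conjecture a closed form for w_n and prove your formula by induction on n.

w_n = -2(-3)^n + 7·2^(n - 1)

Computing the first terms: w_1 = 13, w_2 = -4, w_3 = 82. This suggests w_n = -2(-3)^n + 7·2^(n - 1).
Base case (n = 1): the formula gives 13 = 13 = w_1.
Inductive step: suppose the statement holds for some m ≥ 1, so w_m = -2(-3)^m + 7·2^(m - 1).
Then w_{m+1} = 2·w_m + 10·(-3)^m = 2·(-2(-3)^m + 7·2^(m - 1)) + 10·(-3)^m = -2(-3)^(m + 1) + 7·2^m = -2(-3)^(m+1) + 7·2^((m+1) - 1),
which is the claimed formula at n = m+1.
By the principle of mathematical induction, the result holds for all n ≥ 1.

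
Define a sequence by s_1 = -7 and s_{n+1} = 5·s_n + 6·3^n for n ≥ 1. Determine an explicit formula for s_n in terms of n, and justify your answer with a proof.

s_n = -3^(n + 1) + 2·5^(n - 1)

Computing the first terms: s_1 = -7, s_2 = -17, s_3 = -31. This suggests s_n = -3^(n + 1) + 2·5^(n - 1).
For the base case n = 1: the formula gives -7 = -7 = s_1.
Inductive step: suppose the statement holds for some r ≥ 1, so s_r = -3^(r + 1) + 2·5^(r - 1).
Then s_{r+1} = 5·s_r + 6·3^r = 5·(-3^(r + 1) + 2·5^(r - 1)) + 6·3^r = -3^(r + 2) + 2·5^r = -3^((r+1) + 1) + 2·5^((r+1) - 1),
which is the claimed formula at n = r+1.
By the principle of mathematical induction, the result holds for all n ≥ 1.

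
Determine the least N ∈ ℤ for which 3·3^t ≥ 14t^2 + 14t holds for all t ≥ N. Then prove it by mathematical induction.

At t = 4: 243 < 280, so the inequality fails and N ≥ 5. We prove 3·3^t ≥ 14t^2 + 14t for all t ≥ 5.
For the base case t = 5: 3·3^t = 729 and 14t^2 + 14t = 420, so 729 ≥ 420.
Suppose the result is true for t = r, so 3·3^r ≥ 14r^2 + 14r.
Then 3·3^(r + 1) = 3·(3·3^r) ≥ 3·(14r^2 + 14r).
Also, for r ≥ 5 we have 3·(14r^2 + 14r) ≥ 14(r+1)^2 + 14(r+1), since 3·(14r^2 + 14r) − (14(r+1)^2 + 14(r+1)) = 28r^2 - 28, which is nonnegative for all r ≥ 5.
Combining, 3·3^(r + 1) ≥ 14(r+1)^2 + 14(r+1).
By induction, the statement is established for all t ≥ 5.
Hence the smallest such N is 5.

N = 5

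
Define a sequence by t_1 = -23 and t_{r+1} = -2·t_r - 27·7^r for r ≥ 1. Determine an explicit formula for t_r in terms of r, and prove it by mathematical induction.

Computing the first terms: t_1 = -23, t_2 = -143, t_3 = -1037. This suggests t_r = (-2)^r - 3·7^r.
When r = 1: the formula gives -23 = -23 = t_1.
Inductive step: assume the claim holds for r = p, so t_p = (-2)^p - 3·7^p.
Then t_{p+1} = -2·t_p - 27·7^p = -2·((-2)^p - 3·7^p) - 27·7^p = (-2)^(p + 1) - 3·7^(p + 1),
which is the claimed formula at r = p+1.
By induction, the statement is established for all r ≥ 1.

t_r = (-2)^r - 3·7^r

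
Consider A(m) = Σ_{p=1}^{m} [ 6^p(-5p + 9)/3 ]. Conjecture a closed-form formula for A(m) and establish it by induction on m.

A(m) = 2·6^m(-m + 2) - 4

We claim A(m) = 2·6^m(-m + 2) - 4 for all m ≥ 1.
Base case (m = 1): A(1) = 8, and the closed form gives 8. They agree.
Inductive step: suppose the statement holds for some p ≥ 1, so A(p) = 2·6^p(-p + 2) - 4.
Then A(p+1) = A(p) + (6^p(-10p + 8)) = (2·6^p(-p + 2) - 4) + (6^p(-10p + 8)).
Simplifying, A(p+1) = -12·6^p·p + 12·6^p - 4 = 2·6^(p+1)(-(p+1) + 2) - 4,
which is the closed form with m = p+1.
Hence, by induction on m, the claim holds for every m ≥ 1.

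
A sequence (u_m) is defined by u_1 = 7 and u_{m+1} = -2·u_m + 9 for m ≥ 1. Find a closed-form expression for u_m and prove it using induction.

u_m = (-2)^(m + 1) + 3

Computing the first terms: u_1 = 7, u_2 = -5, u_3 = 19. This suggests u_m = (-2)^(m + 1) + 3.
Base case (m = 1): the formula gives 7 = 7 = u_1.
Inductive step: assume the claim holds for m = k, so u_k = (-2)^(k + 1) + 3.
Then u_{k+1} = -2·u_k + 9 = -2·((-2)^(k + 1) + 3) + 9 = (-2)^(k + 2) + 3 = (-2)^((k+1) + 1) + 3,
which is the claimed formula at m = k+1.
This completes the induction.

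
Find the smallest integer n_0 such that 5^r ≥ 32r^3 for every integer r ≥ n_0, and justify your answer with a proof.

At r = 5: 3125 < 4000, so the inequality fails and n_0 ≥ 6. We prove 5^r ≥ 32r^3 for all r ≥ 6.
When r = 6: 5^r = 15625 and 32r^3 = 6912, so 15625 ≥ 6912.
Suppose the result is true for r = p, so 5^p ≥ 32p^3.
Then 5^(p + 1) = 5·(5^p) ≥ 5·(32p^3).
Also, for p ≥ 6 we have 5·(32p^3) ≥ 32(p+1)^3, since 5 ≥ (1 + 1/p)^3 for all p ≥ 6.
Combining, 5^(p + 1) ≥ 32(p+1)^3.
This completes the induction.
Hence the smallest such n_0 is 6.

n_0 = 6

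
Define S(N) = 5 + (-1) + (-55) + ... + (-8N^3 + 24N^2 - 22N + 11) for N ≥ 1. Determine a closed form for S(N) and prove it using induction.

We claim S(N) = -N(2N^3 - 4N^2 + N - 4) for all N ≥ 1.
For the base case N = 1: S(1) = 5, and the closed form gives 5. They agree.
Inductive step: suppose the statement holds for some p ≥ 1, so S(p) = p(-2p^3 + 4p^2 - p + 4).
Then S(p+1) = S(p) + (-8p^3 + 2p + 5) = (p(-2p^3 + 4p^2 - p + 4)) + (-8p^3 + 2p + 5).
Simplifying, S(p+1) = -(p + 1)(2p^3 + 2p^2 - p - 5) = -(p+1)(2(p+1)^3 - 4(p+1)^2 + (p+1) - 4),
which is the closed form with N = p+1.
By induction, the statement is established for all N ≥ 1.

S(N) = -N(2N^3 - 4N^2 + N - 4)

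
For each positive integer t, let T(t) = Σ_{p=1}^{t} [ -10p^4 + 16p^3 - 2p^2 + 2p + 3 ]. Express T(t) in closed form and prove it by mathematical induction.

We claim T(t) = -t(2t^4 + t^3 - 4t^2 - 4t - 4) for all t ≥ 1.
Base step (t = 1): T(1) = 9, and the closed form gives 9. They agree.
For the inductive step, assume it holds for an arbitrary p ≥ 1, so T(p) = p(-2p^4 - p^3 + 4p^2 + 4p + 4).
Then T(p+1) = T(p) + (-10p^4 - 24p^3 - 14p^2 + 6p + 9) = (p(-2p^4 - p^3 + 4p^2 + 4p + 4)) + (-10p^4 - 24p^3 - 14p^2 + 6p + 9).
Simplifying, T(p+1) = -(p + 1)(2p^4 + 9p^3 + 11p^2 - p - 9) = -(p+1)(2(p+1)^4 + (p+1)^3 - 4(p+1)^2 - 4(p+1) - 4),
which is the closed form with t = p+1.
By induction, the statement is established for all t ≥ 1.

T(t) = -t(2t^4 + t^3 - 4t^2 - 4t - 4)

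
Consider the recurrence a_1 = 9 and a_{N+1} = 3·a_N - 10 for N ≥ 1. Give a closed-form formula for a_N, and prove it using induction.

Computing the first terms: a_1 = 9, a_2 = 17, a_3 = 41. This suggests a_N = 4·3^(N - 1) + 5.
When N = 1: the formula gives 9 = 9 = a_1.
Inductive step: assume the claim holds for N = i, so a_i = 4·3^(i - 1) + 5.
Then a_{i+1} = 3·a_i - 10 = 3·(4·3^(i - 1) + 5) - 10 = 4·3^i + 5 = 4·3^((i+1) - 1) + 5,
which is the claimed formula at N = i+1.
By the principle of mathematical induction, the result holds for all N ≥ 1.

a_N = 4·3^(N - 1) + 5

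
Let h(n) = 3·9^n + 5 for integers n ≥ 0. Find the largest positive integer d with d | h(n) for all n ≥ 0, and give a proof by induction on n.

Computing the first values: h(0) = 8 and h(1) = 32; gcd(8, 32) = 8, so d ≤ 8.
We prove 8 | 3·9^n + 5 for all n ≥ 0 by induction on n.
When n = 0: h(0) = 8 = 8·(1), so 8 | h(0).
Inductive step: suppose the statement holds for some i ≥ 0, i.e. 8 | h(i). Then
h(i+1) = 3·9^(i+1) + 5 = 9·(3·9^i + 5) - 40 = 9·h(i) - 40. The first term is divisible by 8 by the inductive hypothesis, and -40 is divisible by 8. Hence 8 | h(i+1).
By induction, the statement is established for all n ≥ 0.
Therefore the largest such d is 8.

d = 8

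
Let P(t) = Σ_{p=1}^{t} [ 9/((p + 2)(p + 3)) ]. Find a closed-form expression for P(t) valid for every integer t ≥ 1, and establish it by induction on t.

P(t) = 3t/(t + 3)

We claim P(t) = 3t/(t + 3) for all t ≥ 1.
For the base case t = 1: P(1) = 3/4, and the closed form gives 3/4. They agree.
Inductive step: assume the claim holds for t = p, so P(p) = 3p/(p + 3).
Then P(p+1) = P(p) + (9/((p + 3)(p + 4))) = (3p/(p + 3)) + (9/((p + 3)(p + 4))).
Simplifying, P(p+1) = 3(p + 1)/(p + 4) = 3(p+1)/((p+1) + 3),
which is the closed form with t = p+1.
By the principle of mathematical induction, the result holds for all t ≥ 1.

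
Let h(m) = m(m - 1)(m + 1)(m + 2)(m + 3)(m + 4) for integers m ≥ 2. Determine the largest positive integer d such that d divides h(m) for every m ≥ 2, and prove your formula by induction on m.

Computing the first values: h(2) = 720 and h(3) = 5040; gcd(720, 5040) = 720, so d ≤ 720.
We prove 720 | m(m - 1)(m + 1)(m + 2)(m + 3)(m + 4) for all m ≥ 2 by induction on m.
Base case (m = 2): h(2) = 720 = 720·(1), so 720 | h(2).
Suppose the result is true for m = k, i.e. 720 | h(k). Then
h(k+1) − h(k) = k·(k+1)·(k+2)·(k+3)·(k+4)·(k+5) − (k-1)·k·(k+1)·(k+2)·(k+3)·(k+4) = k·(k+1)·(k+2)·(k+3)·(k+4)·[(k+5) − (k-1)] = 6·k·(k+1)·(k+2)·(k+3)·(k+4). The product of 5 consecutive integers is divisible by (5)! = 120, so h(k+1) − h(k) is divisible by 6·120 = 720. By the inductive hypothesis 720 | h(k), hence 720 | h(k+1).
By induction, the statement is established for all m ≥ 2.
Therefore the largest such d is 720.

d = 720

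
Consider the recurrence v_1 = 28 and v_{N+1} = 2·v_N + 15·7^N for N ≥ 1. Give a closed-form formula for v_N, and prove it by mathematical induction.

Computing the first terms: v_1 = 28, v_2 = 161, v_3 = 1057. This suggests v_N = 7·2^(N - 1) + 3·7^N.
Base case (N = 1): the formula gives 28 = 28 = v_1.
Inductive step: assume the claim holds for N = r, so v_r = 7·2^(r - 1) + 3·7^r.
Then v_{r+1} = 2·v_r + 15·7^r = 2·(7·2^(r - 1) + 3·7^r) + 15·7^r = 7·2^r + 3·7^(r + 1) = 7·2^((r+1) - 1) + 3·7^(r+1),
which is the claimed formula at N = r+1.
By induction, the statement is established for all N ≥ 1.

v_N = 7·2^(N - 1) + 3·7^N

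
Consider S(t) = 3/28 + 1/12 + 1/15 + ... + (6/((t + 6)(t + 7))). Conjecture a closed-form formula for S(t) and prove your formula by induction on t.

We claim S(t) = 6t/(7(t + 7)) for all t ≥ 1.
For the base case t = 1: S(1) = 3/28, and the closed form gives 3/28. They agree.
For the inductive step, assume it holds for an arbitrary m ≥ 1, so S(m) = 6m/(7(m + 7)).
Then S(m+1) = S(m) + (6/((m + 7)(m + 8))) = (6m/(7(m + 7))) + (6/((m + 7)(m + 8))).
Simplifying, S(m+1) = 6(m + 1)/(7(m + 8)) = 6(m+1)/(7((m+1) + 7)),
which is the closed form with t = m+1.
Hence, by induction on t, the claim holds for every t ≥ 1.

S(t) = 6t/(7(t + 7))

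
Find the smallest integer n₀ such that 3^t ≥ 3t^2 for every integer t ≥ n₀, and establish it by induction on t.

At t = 2: 9 < 12, so the inequality fails and n₀ ≥ 3. We prove 3^t ≥ 3t^2 for all t ≥ 3.
When t = 3: 3^t = 27 and 3t^2 = 27, so 27 ≥ 27.
Inductive step: assume the claim holds for t = r, so 3^r ≥ 3r^2.
Then 3^(r + 1) = 3·(3^r) ≥ 3·(3r^2).
Also, for r ≥ 3 we have 3·(3r^2) ≥ 3(r+1)^2, since 3 ≥ (1 + 1/r)^2 for all r ≥ 3.
Combining, 3^(r + 1) ≥ 3(r+1)^2.
Hence, by induction on t, the claim holds for every t ≥ 3.
Hence the smallest such n₀ is 3.

n₀ = 3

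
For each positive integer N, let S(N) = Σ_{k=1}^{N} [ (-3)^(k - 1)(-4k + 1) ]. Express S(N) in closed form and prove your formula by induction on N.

S(N) = (-3)^N·N

We claim S(N) = (-3)^N·N for all N ≥ 1.
When N = 1: S(1) = -3, and the closed form gives -3. They agree.
For the inductive step, assume it holds for an arbitrary k ≥ 1, so S(k) = (-3)^k·k.
Then S(k+1) = S(k) + ((-3)^k(-4k - 3)) = ((-3)^k·k) + ((-3)^k(-4k - 3)).
Simplifying, S(k+1) = (-3)^(k + 1)(k + 1) = (-3)^(k+1)·(k+1),
which is the closed form with N = k+1.
Hence, by induction on N, the claim holds for every N ≥ 1.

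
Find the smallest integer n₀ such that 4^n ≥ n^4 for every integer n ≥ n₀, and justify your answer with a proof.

At n = 3: 64 < 81, so the inequality fails and n₀ ≥ 4. We prove 4^n ≥ n^4 for all n ≥ 4.
Base case (n = 4): 4^n = 256 and n^4 = 256, so 256 ≥ 256.
Inductive step: assume the claim holds for n = k, so 4^k ≥ k^4.
Then 4^(k + 1) = 4·(4^k) ≥ 4·(k^4).
Also, for k ≥ 4 we have 4·(k^4) ≥ (k+1)^4, since 4 ≥ (1 + 1/k)^4 for all k ≥ 4.
Combining, 4^(k + 1) ≥ (k+1)^4.
Hence, by induction on n, the claim holds for every n ≥ 4.
Hence the smallest such n₀ is 4.

n₀ = 4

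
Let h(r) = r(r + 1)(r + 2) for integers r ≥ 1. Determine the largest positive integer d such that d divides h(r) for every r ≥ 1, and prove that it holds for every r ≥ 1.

Computing the first values: h(1) = 6 and h(2) = 24; gcd(6, 24) = 6, so d ≤ 6.
We prove 6 | r(r + 1)(r + 2) for all r ≥ 1 by induction on r.
Base step (r = 1): h(1) = 6 = 6·(1), so 6 | h(1).
Suppose the result is true for r = p, i.e. 6 | h(p). Then
h(p+1) − h(p) = (p+1)·(p+2)·(p+3) − p·(p+1)·(p+2) = (p+1)·(p+2)·[(p+3) − p] = 3·(p+1)·(p+2). The product of 2 consecutive integers is divisible by (2)! = 2, so h(p+1) − h(p) is divisible by 3·2 = 6. By the inductive hypothesis 6 | h(p), hence 6 | h(p+1).
By the principle of mathematical induction, the result holds for all r ≥ 1.
Therefore the largest such d is 6.

d = 6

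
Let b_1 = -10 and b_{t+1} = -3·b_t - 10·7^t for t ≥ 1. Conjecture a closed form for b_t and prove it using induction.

b_t = (-3)^t - 7^t

Computing the first terms: b_1 = -10, b_2 = -40, b_3 = -370. This suggests b_t = (-3)^t - 7^t.
Base case (t = 1): the formula gives -10 = -10 = b_1.
Inductive step: suppose the statement holds for some i ≥ 1, so b_i = (-3)^i - 7^i.
Then b_{i+1} = -3·b_i - 10·7^i = -3·((-3)^i - 7^i) - 10·7^i = (-3)^(i + 1) - 7^(i + 1),
which is the claimed formula at t = i+1.
This completes the induction.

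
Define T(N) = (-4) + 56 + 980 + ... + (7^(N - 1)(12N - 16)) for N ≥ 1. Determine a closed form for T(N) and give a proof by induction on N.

We claim T(N) = 7^N(2N - 3) + 3 for all N ≥ 1.
Base case (N = 1): T(1) = -4, and the closed form gives -4. They agree.
Inductive step: assume the claim holds for N = i, so T(i) = 7^i(2i - 3) + 3.
Then T(i+1) = T(i) + (7^i(12i - 4)) = (7^i(2i - 3) + 3) + (7^i(12i - 4)).
Simplifying, T(i+1) = 14·7^i·i - 7·7^i + 3 = 7^(i+1)(2(i+1) - 3) + 3,
which is the closed form with N = i+1.
By the principle of mathematical induction, the result holds for all N ≥ 1.

T(N) = 7^N(2N - 3) + 3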